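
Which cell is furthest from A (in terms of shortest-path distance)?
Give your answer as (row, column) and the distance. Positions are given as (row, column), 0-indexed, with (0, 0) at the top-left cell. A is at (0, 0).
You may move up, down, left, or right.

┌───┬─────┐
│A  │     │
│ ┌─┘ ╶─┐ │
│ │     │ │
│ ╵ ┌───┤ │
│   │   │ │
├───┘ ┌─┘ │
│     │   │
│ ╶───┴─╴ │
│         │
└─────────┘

Computing BFS distances from A to all cells:
Furthest cell: (2, 3)
Distance: 21 steps

Path from A to the furthest cell:

┌───┬─────┐
│A  │↱ → ↓│
│ ┌─┘ ╶─┐ │
│↓│↱ ↑  │↓│
│ ╵ ┌───┤ │
│↳ ↑│↱ B│↓│
├───┘ ┌─┘ │
│↱ → ↑│  ↓│
│ ╶───┴─╴ │
│↑ ← ← ← ↲│
└─────────┘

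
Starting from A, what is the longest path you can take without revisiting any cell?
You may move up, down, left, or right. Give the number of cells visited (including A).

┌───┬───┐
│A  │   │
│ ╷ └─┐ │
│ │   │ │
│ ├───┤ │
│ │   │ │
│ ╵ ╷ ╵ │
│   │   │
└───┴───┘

Finding longest simple path using DFS:
Start: (0, 0)
Longest path visits 13 cells
Path: A → down → down → down → right → up → right → down → right → up → up → up → left

Solution:

┌───┬───┐
│A  │B ↰│
│ ╷ └─┐ │
│↓│   │↑│
│ ├───┤ │
│↓│↱ ↓│↑│
│ ╵ ╷ ╵ │
│↳ ↑│↳ ↑│
└───┴───┘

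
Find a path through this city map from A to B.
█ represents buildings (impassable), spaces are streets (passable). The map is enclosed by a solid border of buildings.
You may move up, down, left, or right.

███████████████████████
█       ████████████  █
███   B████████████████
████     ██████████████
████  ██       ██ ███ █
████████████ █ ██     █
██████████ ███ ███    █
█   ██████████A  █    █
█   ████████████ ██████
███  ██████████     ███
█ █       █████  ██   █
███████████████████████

Finding the shortest path from A to B:
Movement: cardinal only
Path length: 13 steps
Directions: up → up → up → left → left → left → left → left → left → up → left → left → up

Solution:

███████████████████████
█       ████████████  █
███   B████████████████
████  ↑←↰██████████████
████  ██↑←←←←←↰██ ███ █
████████████ █↑██     █
██████████ ███↑███    █
█   ██████████A  █    █
█   ████████████ ██████
███  ██████████     ███
█ █       █████  ██   █
███████████████████████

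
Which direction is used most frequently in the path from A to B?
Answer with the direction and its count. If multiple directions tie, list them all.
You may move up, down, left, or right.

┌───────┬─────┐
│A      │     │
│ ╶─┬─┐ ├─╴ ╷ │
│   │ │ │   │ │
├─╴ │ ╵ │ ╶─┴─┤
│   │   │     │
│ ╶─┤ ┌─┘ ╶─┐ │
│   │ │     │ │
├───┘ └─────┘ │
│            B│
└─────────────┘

Directions: right, right, right, down, down, left, down, down, right, right, right, right
Counts: {'right': 7, 'down': 4, 'left': 1}
Most common: right (7 times)

Solution:

┌───────┬─────┐
│A → → ↓│     │
│ ╶─┬─┐ ├─╴ ╷ │
│   │ │↓│   │ │
├─╴ │ ╵ │ ╶─┴─┤
│   │↓ ↲│     │
│ ╶─┤ ┌─┘ ╶─┐ │
│   │↓│     │ │
├───┘ └─────┘ │
│    ↳ → → → B│
└─────────────┘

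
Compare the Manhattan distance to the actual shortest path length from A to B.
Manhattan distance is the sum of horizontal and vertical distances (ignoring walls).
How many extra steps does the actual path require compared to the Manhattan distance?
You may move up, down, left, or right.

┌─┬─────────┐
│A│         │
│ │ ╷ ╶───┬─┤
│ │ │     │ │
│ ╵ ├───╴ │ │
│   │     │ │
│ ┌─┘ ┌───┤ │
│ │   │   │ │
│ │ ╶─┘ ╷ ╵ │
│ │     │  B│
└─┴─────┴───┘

Manhattan distance: |4 - 0| + |5 - 0| = 9
Actual path length: 21
Extra steps: 21 - 9 = 12

Solution:

┌─┬─────────┐
│A│↱ ↓      │
│ │ ╷ ╶───┬─┤
│↓│↑│↳ → ↓│ │
│ ╵ ├───╴ │ │
│↳ ↑│↓ ← ↲│ │
│ ┌─┘ ┌───┤ │
│ │↓ ↲│↱ ↓│ │
│ │ ╶─┘ ╷ ╵ │
│ │↳ → ↑│↳ B│
└─┴─────┴───┘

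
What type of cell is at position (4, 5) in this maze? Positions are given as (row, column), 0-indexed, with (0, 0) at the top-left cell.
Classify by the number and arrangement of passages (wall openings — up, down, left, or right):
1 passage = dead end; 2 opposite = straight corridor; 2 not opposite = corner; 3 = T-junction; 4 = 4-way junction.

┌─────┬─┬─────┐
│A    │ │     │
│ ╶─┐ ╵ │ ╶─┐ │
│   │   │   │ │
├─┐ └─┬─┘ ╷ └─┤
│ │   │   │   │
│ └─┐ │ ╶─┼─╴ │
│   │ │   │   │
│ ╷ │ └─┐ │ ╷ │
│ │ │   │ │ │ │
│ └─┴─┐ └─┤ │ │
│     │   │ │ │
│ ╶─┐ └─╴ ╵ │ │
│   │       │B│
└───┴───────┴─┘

Checking cell at (4, 5):
Number of passages: 2
Cell type: straight corridor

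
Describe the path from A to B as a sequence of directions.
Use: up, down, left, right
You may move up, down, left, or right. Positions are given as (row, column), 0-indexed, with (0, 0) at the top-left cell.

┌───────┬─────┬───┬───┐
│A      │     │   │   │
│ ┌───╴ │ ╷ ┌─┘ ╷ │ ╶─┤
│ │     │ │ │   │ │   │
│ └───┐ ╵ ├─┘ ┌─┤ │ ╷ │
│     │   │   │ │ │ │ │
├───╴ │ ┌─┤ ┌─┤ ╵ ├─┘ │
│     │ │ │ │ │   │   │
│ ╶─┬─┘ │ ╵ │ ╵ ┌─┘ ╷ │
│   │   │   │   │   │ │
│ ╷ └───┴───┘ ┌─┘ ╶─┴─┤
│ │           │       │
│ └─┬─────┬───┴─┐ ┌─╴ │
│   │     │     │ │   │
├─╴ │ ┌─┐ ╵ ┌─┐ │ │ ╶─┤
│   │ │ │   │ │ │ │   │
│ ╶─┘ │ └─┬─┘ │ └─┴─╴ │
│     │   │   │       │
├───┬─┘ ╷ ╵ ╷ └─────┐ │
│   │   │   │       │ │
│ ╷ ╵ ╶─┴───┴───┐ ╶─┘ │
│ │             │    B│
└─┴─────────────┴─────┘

Finding the path and converting it to directions:
Path through cells: (0,0) → (1,0) → (2,0) → (2,1) → (2,2) → (3,2) → (3,1) → (3,0) → (4,0) → (5,0) → (6,0) → (6,1) → (7,1) → (7,0) → (8,0) → (8,1) → (8,2) → (7,2) → (6,2) → (6,3) → (6,4) → (7,4) → (7,5) → (6,5) → (6,6) → (6,7) → (7,7) → (8,7) → (8,8) → (8,9) → (8,10) → (9,10) → (10,10)
Directions: down, down, right, right, down, left, left, down, down, down, right, down, left, down, right, right, up, up, right, right, down, right, up, right, right, down, down, right, right, right, down, down

Solution:

┌───────┬─────┬───┬───┐
│A      │     │   │   │
│ ┌───╴ │ ╷ ┌─┘ ╷ │ ╶─┤
│↓│     │ │ │   │ │   │
│ └───┐ ╵ ├─┘ ┌─┤ │ ╷ │
│↳ → ↓│   │   │ │ │ │ │
├───╴ │ ┌─┤ ┌─┤ ╵ ├─┘ │
│↓ ← ↲│ │ │ │ │   │   │
│ ╶─┬─┘ │ ╵ │ ╵ ┌─┘ ╷ │
│↓  │   │   │   │   │ │
│ ╷ └───┴───┘ ┌─┘ ╶─┴─┤
│↓│           │       │
│ └─┬─────┬───┴─┐ ┌─╴ │
│↳ ↓│↱ → ↓│↱ → ↓│ │   │
├─╴ │ ┌─┐ ╵ ┌─┐ │ │ ╶─┤
│↓ ↲│↑│ │↳ ↑│ │↓│ │   │
│ ╶─┘ │ └─┬─┘ │ └─┴─╴ │
│↳ → ↑│   │   │↳ → → ↓│
├───┬─┘ ╷ ╵ ╷ └─────┐ │
│   │   │   │       │↓│
│ ╷ ╵ ╶─┴───┴───┐ ╶─┘ │
│ │             │    B│
└─┴─────────────┴─────┘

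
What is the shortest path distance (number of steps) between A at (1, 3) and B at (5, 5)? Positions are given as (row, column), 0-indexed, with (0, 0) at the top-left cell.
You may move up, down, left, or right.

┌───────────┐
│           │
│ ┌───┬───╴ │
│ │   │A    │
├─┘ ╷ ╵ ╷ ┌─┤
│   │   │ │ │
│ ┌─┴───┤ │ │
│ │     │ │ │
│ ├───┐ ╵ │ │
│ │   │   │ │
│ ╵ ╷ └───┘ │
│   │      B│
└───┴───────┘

Finding path from (1, 3) to (5, 5):
Path: (1,3) → (2,3) → (2,2) → (1,2) → (1,1) → (2,1) → (2,0) → (3,0) → (4,0) → (5,0) → (5,1) → (4,1) → (4,2) → (5,2) → (5,3) → (5,4) → (5,5)
Distance: 16 steps

Solution:

┌───────────┐
│           │
│ ┌───┬───╴ │
│ │↓ ↰│A    │
├─┘ ╷ ╵ ╷ ┌─┤
│↓ ↲│↑ ↲│ │ │
│ ┌─┴───┤ │ │
│↓│     │ │ │
│ ├───┐ ╵ │ │
│↓│↱ ↓│   │ │
│ ╵ ╷ └───┘ │
│↳ ↑│↳ → → B│
└───┴───────┘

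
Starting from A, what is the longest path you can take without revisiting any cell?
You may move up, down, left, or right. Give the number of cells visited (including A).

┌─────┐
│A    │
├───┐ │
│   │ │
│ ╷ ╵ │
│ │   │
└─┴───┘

Finding longest simple path using DFS:
Start: (0, 0)
Longest path visits 9 cells
Path: A → right → right → down → down → left → up → left → down

Solution:

┌─────┐
│A → ↓│
├───┐ │
│↓ ↰│↓│
│ ╷ ╵ │
│B│↑ ↲│
└─┴───┘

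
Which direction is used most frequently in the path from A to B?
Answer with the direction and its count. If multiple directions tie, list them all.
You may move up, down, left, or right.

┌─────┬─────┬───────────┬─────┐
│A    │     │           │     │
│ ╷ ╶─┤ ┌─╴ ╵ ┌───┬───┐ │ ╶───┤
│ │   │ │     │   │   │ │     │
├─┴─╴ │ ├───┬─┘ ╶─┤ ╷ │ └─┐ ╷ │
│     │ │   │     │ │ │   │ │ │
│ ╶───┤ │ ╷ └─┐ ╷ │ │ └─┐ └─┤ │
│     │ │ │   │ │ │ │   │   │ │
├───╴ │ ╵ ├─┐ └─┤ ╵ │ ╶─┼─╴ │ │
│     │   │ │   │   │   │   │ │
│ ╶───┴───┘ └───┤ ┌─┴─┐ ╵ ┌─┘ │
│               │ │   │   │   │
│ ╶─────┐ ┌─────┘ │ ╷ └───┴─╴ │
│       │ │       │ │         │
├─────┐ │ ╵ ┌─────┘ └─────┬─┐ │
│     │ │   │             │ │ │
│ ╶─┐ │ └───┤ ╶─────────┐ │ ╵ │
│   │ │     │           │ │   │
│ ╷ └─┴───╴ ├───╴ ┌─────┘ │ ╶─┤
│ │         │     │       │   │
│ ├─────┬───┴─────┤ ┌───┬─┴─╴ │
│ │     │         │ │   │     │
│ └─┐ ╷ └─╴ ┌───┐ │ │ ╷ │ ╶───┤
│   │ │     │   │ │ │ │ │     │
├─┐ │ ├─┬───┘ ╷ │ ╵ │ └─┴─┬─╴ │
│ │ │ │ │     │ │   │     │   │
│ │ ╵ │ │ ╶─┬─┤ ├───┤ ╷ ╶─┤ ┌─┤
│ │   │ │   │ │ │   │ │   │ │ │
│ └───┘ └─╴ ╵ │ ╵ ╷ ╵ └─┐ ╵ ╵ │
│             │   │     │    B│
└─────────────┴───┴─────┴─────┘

Directions: right, down, right, down, left, left, down, right, right, down, left, left, down, down, right, right, right, down, down, right, right, down, left, left, left, left, up, left, down, down, down, right, down, down, right, up, up, up, right, down, right, right, up, right, right, right, down, down, right, up, up, up, right, right, right, up, up, left, left, left, up, up, right, down, right, right, right, right, down, down, left, down, right, down, left, left, down, right, right, down, left, down, down, right
Counts: {'right': 30, 'down': 26, 'left': 16, 'up': 12}
Most common: right (30 times)

Solution:

┌─────┬─────┬───────────┬─────┐
│A ↓  │     │           │     │
│ ╷ ╶─┤ ┌─╴ ╵ ┌───┬───┐ │ ╶───┤
│ │↳ ↓│ │     │   │   │ │     │
├─┴─╴ │ ├───┬─┘ ╶─┤ ╷ │ └─┐ ╷ │
│↓ ← ↲│ │   │     │ │ │   │ │ │
│ ╶───┤ │ ╷ └─┐ ╷ │ │ └─┐ └─┤ │
│↳ → ↓│ │ │   │ │ │ │   │   │ │
├───╴ │ ╵ ├─┐ └─┤ ╵ │ ╶─┼─╴ │ │
│↓ ← ↲│   │ │   │   │   │   │ │
│ ╶───┴───┘ └───┤ ┌─┴─┐ ╵ ┌─┘ │
│↓              │ │↱ ↓│   │   │
│ ╶─────┐ ┌─────┘ │ ╷ └───┴─╴ │
│↳ → → ↓│ │       │↑│↳ → → → ↓│
├─────┐ │ ╵ ┌─────┘ └─────┬─┐ │
│     │↓│   │      ↑ ← ← ↰│ │↓│
│ ╶─┐ │ └───┤ ╶─────────┐ │ ╵ │
│↓ ↰│ │↳ → ↓│           │↑│↓ ↲│
│ ╷ └─┴───╴ ├───╴ ┌─────┘ │ ╶─┤
│↓│↑ ← ← ← ↲│     │↱ → → ↑│↳ ↓│
│ ├─────┬───┴─────┤ ┌───┬─┴─╴ │
│↓│  ↱ ↓│  ↱ → → ↓│↑│   │↓ ← ↲│
│ └─┐ ╷ └─╴ ┌───┐ │ │ ╷ │ ╶───┤
│↳ ↓│↑│↳ → ↑│   │↓│↑│ │ │↳ → ↓│
├─┐ │ ├─┬───┘ ╷ │ ╵ │ └─┴─┬─╴ │
│ │↓│↑│ │     │ │↳ ↑│     │↓ ↲│
│ │ ╵ │ │ ╶─┬─┤ ├───┤ ╷ ╶─┤ ┌─┤
│ │↳ ↑│ │   │ │ │   │ │   │↓│ │
│ └───┘ └─╴ ╵ │ ╵ ╷ ╵ └─┐ ╵ ╵ │
│             │   │     │  ↳ B│
└─────────────┴───┴─────┴─────┘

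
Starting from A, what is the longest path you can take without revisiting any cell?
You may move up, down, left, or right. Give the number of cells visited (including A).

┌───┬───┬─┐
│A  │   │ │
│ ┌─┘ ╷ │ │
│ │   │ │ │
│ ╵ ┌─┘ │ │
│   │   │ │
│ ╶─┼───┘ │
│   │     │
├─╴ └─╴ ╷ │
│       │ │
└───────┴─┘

Finding longest simple path using DFS:
Start: (0, 0)
Longest path visits 13 cells
Path: A → down → down → down → right → down → right → right → up → right → up → up → up

Solution:

┌───┬───┬─┐
│A  │   │B│
│ ┌─┘ ╷ │ │
│↓│   │ │↑│
│ ╵ ┌─┘ │ │
│↓  │   │↑│
│ ╶─┼───┘ │
│↳ ↓│  ↱ ↑│
├─╴ └─╴ ╷ │
│  ↳ → ↑│ │
└───────┴─┘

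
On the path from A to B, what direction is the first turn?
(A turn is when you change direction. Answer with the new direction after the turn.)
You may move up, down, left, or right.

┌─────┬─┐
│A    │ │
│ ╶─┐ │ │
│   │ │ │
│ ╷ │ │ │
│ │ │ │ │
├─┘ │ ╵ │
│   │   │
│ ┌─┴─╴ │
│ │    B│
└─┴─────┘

Directions: right, right, down, down, down, right, down
First turn direction: down

Solution:

┌─────┬─┐
│A → ↓│ │
│ ╶─┐ │ │
│   │↓│ │
│ ╷ │ │ │
│ │ │↓│ │
├─┘ │ ╵ │
│   │↳ ↓│
│ ┌─┴─╴ │
│ │    B│
└─┴─────┘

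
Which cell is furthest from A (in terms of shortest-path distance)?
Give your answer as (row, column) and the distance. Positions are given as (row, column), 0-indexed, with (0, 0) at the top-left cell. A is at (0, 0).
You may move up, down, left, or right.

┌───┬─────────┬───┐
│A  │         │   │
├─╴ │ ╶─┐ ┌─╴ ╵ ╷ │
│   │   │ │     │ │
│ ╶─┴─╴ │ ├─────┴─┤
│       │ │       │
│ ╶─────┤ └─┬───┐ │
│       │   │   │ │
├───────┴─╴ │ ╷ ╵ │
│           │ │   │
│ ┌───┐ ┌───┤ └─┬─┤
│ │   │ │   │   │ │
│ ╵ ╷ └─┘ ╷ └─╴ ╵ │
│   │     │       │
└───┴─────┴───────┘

Computing BFS distances from A to all cells:
Furthest cell: (2, 5)
Distance: 47 steps

Path from A to the furthest cell:

┌───┬─────────┬───┐
│A ↓│↱ → ↓    │   │
├─╴ │ ╶─┐ ┌─╴ ╵ ╷ │
│↓ ↲│↑ ↰│↓│     │ │
│ ╶─┴─╴ │ ├─────┴─┤
│↳ → → ↑│↓│B ← ← ↰│
│ ╶─────┤ └─┬───┐ │
│       │↳ ↓│↱ ↓│↑│
├───────┴─╴ │ ╷ ╵ │
│↓ ← ← ← ← ↲│↑│↳ ↑│
│ ┌───┐ ┌───┤ └─┬─┤
│↓│↱ ↓│ │↱ ↓│↑ ↰│ │
│ ╵ ╷ └─┘ ╷ └─╴ ╵ │
│↳ ↑│↳ → ↑│↳ → ↑  │
└───┴─────┴───────┘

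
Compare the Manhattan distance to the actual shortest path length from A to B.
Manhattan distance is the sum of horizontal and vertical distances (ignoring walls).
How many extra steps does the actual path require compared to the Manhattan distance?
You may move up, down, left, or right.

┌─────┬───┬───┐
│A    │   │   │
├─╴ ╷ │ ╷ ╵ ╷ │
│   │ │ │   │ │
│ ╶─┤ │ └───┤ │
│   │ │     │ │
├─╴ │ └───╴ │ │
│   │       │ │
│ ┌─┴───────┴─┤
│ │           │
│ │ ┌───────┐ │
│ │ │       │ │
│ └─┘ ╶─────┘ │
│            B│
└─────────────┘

Manhattan distance: |6 - 0| + |6 - 0| = 12
Actual path length: 16
Extra steps: 16 - 12 = 4

Solution:

┌─────┬───┬───┐
│A ↓  │   │   │
├─╴ ╷ │ ╷ ╵ ╷ │
│↓ ↲│ │ │   │ │
│ ╶─┤ │ └───┤ │
│↳ ↓│ │     │ │
├─╴ │ └───╴ │ │
│↓ ↲│       │ │
│ ┌─┴───────┴─┤
│↓│           │
│ │ ┌───────┐ │
│↓│ │       │ │
│ └─┘ ╶─────┘ │
│↳ → → → → → B│
└─────────────┘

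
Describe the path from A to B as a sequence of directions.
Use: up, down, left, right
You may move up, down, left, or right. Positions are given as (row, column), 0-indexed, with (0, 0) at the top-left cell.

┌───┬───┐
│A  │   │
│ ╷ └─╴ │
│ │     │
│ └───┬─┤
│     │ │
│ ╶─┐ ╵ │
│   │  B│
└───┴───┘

Finding the path and converting it to directions:
Path through cells: (0,0) → (1,0) → (2,0) → (2,1) → (2,2) → (3,2) → (3,3)
Directions: down, down, right, right, down, right

Solution:

┌───┬───┐
│A  │   │
│ ╷ └─╴ │
│↓│     │
│ └───┬─┤
│↳ → ↓│ │
│ ╶─┐ ╵ │
│   │↳ B│
└───┴───┘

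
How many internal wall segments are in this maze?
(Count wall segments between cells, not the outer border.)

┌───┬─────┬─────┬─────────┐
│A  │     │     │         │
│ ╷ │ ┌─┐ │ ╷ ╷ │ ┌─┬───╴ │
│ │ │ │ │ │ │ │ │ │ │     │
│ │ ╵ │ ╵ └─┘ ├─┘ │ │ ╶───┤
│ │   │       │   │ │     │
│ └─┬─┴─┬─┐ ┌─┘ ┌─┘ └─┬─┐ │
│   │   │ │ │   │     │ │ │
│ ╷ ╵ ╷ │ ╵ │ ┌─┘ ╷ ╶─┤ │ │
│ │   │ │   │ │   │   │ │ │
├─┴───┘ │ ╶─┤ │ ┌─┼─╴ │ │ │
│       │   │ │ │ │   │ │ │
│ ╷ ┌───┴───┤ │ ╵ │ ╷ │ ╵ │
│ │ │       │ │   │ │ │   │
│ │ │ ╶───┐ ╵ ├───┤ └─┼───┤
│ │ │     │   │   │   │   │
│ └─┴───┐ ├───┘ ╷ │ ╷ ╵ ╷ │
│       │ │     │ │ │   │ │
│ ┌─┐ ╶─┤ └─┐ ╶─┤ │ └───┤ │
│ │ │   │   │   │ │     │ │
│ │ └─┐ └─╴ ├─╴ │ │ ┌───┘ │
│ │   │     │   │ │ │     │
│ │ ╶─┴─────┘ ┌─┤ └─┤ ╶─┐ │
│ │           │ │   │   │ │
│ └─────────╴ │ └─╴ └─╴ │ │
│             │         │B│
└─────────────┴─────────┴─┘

Counting internal wall segments:
Total internal walls: 144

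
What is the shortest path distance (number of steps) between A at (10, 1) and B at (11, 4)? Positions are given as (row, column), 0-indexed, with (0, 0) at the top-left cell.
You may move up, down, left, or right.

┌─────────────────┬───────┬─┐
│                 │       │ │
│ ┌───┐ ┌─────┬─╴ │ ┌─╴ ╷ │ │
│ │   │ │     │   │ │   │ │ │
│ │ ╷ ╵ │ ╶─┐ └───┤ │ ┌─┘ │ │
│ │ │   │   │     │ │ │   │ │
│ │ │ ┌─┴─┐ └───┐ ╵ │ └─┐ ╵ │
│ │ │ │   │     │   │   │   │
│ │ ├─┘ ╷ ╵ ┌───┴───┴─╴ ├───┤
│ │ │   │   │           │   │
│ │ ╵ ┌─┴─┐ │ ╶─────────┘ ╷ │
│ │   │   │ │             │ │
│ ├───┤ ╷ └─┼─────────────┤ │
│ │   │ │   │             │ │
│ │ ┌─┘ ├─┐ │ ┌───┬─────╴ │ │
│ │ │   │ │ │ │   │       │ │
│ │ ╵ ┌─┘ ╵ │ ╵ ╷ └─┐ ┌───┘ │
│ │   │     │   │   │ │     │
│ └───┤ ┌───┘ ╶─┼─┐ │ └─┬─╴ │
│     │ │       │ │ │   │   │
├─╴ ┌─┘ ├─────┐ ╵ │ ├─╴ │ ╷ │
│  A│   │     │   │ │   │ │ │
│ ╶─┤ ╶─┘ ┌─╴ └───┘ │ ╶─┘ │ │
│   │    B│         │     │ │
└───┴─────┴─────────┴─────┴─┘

Finding path from (10, 1) to (11, 4):
Path: (10,1) → (9,1) → (9,0) → (8,0) → (7,0) → (6,0) → (5,0) → (4,0) → (3,0) → (2,0) → (1,0) → (0,0) → (0,1) → (0,2) → (0,3) → (1,3) → (2,3) → (2,2) → (1,2) → (1,1) → (2,1) → (3,1) → (4,1) → (5,1) → (5,2) → (4,2) → (4,3) → (3,3) → (3,4) → (4,4) → (4,5) → (3,5) → (2,5) → (2,4) → (1,4) → (1,5) → (1,6) → (2,6) → (2,7) → (2,8) → (3,8) → (3,9) → (2,9) → (1,9) → (0,9) → (0,10) → (0,11) → (1,11) → (1,10) → (2,10) → (3,10) → (3,11) → (4,11) → (4,10) → (4,9) → (4,8) → (4,7) → (4,6) → (5,6) → (5,7) → (5,8) → (5,9) → (5,10) → (5,11) → (5,12) → (4,12) → (4,13) → (5,13) → (6,13) → (7,13) → (8,13) → (9,13) → (9,12) → (10,12) → (11,12) → (11,11) → (11,10) → (10,10) → (10,11) → (9,11) → (9,10) → (8,10) → (7,10) → (7,11) → (7,12) → (6,12) → (6,11) → (6,10) → (6,9) → (6,8) → (6,7) → (6,6) → (7,6) → (8,6) → (8,7) → (7,7) → (7,8) → (8,8) → (8,9) → (9,9) → (10,9) → (11,9) → (11,8) → (11,7) → (11,6) → (10,6) → (10,5) → (10,4) → (11,4)
Distance: 108 steps

Solution:

┌─────────────────┬───────┬─┐
│↱ → → ↓          │↱ → ↓  │ │
│ ┌───┐ ┌─────┬─╴ │ ┌─╴ ╷ │ │
│↑│↓ ↰│↓│↱ → ↓│   │↑│↓ ↲│ │ │
│ │ ╷ ╵ │ ╶─┐ └───┤ │ ┌─┘ │ │
│↑│↓│↑ ↲│↑ ↰│↳ → ↓│↑│↓│   │ │
│ │ │ ┌─┴─┐ └───┐ ╵ │ └─┐ ╵ │
│↑│↓│ │↱ ↓│↑    │↳ ↑│↳ ↓│   │
│ │ ├─┘ ╷ ╵ ┌───┴───┴─╴ ├───┤
│↑│↓│↱ ↑│↳ ↑│↓ ← ← ← ← ↲│↱ ↓│
│ │ ╵ ┌─┴─┐ │ ╶─────────┘ ╷ │
│↑│↳ ↑│   │ │↳ → → → → → ↑│↓│
│ ├───┤ ╷ └─┼─────────────┤ │
│↑│   │ │   │↓ ← ← ← ← ← ↰│↓│
│ │ ┌─┘ ├─┐ │ ┌───┬─────╴ │ │
│↑│ │   │ │ │↓│↱ ↓│  ↱ → ↑│↓│
│ │ ╵ ┌─┘ ╵ │ ╵ ╷ └─┐ ┌───┘ │
│↑│   │     │↳ ↑│↳ ↓│↑│    ↓│
│ └───┤ ┌───┘ ╶─┼─┐ │ └─┬─╴ │
│↑ ↰  │ │       │ │↓│↑ ↰│↓ ↲│
├─╴ ┌─┘ ├─────┐ ╵ │ ├─╴ │ ╷ │
│  A│   │↓ ← ↰│   │↓│↱ ↑│↓│ │
│ ╶─┤ ╶─┘ ┌─╴ └───┘ │ ╶─┘ │ │
│   │    B│  ↑ ← ← ↲│↑ ← ↲│ │
└───┴─────┴─────────┴─────┴─┘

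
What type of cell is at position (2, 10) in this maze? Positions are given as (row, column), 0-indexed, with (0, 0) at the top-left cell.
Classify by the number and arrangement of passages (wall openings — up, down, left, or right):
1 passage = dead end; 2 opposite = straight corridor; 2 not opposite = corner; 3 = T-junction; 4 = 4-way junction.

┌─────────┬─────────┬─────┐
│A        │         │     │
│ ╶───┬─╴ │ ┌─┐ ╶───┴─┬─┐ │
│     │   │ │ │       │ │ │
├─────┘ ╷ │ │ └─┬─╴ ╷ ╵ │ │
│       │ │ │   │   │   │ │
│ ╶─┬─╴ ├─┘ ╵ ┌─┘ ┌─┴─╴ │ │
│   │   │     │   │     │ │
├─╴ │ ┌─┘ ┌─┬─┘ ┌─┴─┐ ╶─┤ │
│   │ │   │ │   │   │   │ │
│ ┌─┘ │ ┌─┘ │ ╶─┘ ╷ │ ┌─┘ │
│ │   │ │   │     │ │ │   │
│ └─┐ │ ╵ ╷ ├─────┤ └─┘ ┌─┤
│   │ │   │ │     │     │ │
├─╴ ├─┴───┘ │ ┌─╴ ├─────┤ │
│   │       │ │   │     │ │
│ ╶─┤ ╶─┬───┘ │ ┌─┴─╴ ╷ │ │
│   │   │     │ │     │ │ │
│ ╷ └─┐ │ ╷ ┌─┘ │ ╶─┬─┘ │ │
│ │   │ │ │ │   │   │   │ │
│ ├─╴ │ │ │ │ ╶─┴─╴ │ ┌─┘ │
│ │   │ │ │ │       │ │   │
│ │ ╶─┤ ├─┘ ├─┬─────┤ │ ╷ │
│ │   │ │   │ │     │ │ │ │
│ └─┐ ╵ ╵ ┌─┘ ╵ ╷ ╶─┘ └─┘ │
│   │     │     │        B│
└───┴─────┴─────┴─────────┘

Checking cell at (2, 10):
Number of passages: 2
Cell type: corner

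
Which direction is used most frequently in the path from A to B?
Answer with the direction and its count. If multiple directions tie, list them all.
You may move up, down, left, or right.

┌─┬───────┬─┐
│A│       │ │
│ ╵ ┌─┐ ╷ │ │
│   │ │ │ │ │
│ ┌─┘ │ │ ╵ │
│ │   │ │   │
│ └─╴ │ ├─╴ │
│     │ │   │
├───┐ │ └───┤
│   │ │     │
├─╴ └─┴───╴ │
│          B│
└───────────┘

Directions: down, right, up, right, right, down, down, down, down, right, right, down
Counts: {'down': 6, 'right': 5, 'up': 1}
Most common: down (6 times)

Solution:

┌─┬───────┬─┐
│A│↱ → ↓  │ │
│ ╵ ┌─┐ ╷ │ │
│↳ ↑│ │↓│ │ │
│ ┌─┘ │ │ ╵ │
│ │   │↓│   │
│ └─╴ │ ├─╴ │
│     │↓│   │
├───┐ │ └───┤
│   │ │↳ → ↓│
├─╴ └─┴───╴ │
│          B│
└───────────┘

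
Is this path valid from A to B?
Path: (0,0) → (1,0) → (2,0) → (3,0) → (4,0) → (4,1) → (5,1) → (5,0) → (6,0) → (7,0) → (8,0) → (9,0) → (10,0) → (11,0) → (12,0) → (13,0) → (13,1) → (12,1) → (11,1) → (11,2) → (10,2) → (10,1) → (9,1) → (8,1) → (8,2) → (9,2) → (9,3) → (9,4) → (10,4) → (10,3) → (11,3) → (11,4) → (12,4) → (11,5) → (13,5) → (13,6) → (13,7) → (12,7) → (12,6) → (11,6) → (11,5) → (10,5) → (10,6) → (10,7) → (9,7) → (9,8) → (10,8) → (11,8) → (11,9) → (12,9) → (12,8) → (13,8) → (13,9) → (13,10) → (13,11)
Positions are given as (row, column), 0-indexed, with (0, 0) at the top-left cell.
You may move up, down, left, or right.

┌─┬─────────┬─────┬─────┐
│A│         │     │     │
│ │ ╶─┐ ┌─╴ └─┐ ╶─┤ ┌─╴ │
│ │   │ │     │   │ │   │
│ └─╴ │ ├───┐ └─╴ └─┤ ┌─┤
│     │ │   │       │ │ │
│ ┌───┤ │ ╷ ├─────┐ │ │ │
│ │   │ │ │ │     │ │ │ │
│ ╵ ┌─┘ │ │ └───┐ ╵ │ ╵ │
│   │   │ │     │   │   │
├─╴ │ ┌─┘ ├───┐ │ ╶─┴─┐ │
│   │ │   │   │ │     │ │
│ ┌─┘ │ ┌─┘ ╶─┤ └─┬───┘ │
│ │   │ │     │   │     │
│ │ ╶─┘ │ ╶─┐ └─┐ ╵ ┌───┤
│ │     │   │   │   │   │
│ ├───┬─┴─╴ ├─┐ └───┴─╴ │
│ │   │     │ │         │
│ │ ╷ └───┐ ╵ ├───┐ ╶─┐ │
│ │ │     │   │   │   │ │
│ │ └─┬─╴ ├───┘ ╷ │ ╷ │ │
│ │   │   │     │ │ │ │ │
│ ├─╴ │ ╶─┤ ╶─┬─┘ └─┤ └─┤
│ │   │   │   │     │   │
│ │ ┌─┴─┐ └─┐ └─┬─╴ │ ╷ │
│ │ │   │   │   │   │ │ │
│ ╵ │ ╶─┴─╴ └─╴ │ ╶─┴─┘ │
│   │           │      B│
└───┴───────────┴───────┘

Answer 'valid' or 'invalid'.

Checking path validity:
Result: Invalid move at step 33: cannot move from (12, 4) to (11, 5).

invalid

Correct solution:

┌─┬─────────┬─────┬─────┐
│A│         │     │     │
│ │ ╶─┐ ┌─╴ └─┐ ╶─┤ ┌─╴ │
│↓│   │ │     │   │ │   │
│ └─╴ │ ├───┐ └─╴ └─┤ ┌─┤
│↓    │ │   │       │ │ │
│ ┌───┤ │ ╷ ├─────┐ │ │ │
│↓│   │ │ │ │     │ │ │ │
│ ╵ ┌─┘ │ │ └───┐ ╵ │ ╵ │
│↳ ↓│   │ │     │   │   │
├─╴ │ ┌─┘ ├───┐ │ ╶─┴─┐ │
│↓ ↲│ │   │   │ │     │ │
│ ┌─┘ │ ┌─┘ ╶─┤ └─┬───┘ │
│↓│   │ │     │   │     │
│ │ ╶─┘ │ ╶─┐ └─┐ ╵ ┌───┤
│↓│     │   │   │   │   │
│ ├───┬─┴─╴ ├─┐ └───┴─╴ │
│↓│↱ ↓│     │ │         │
│ │ ╷ └───┐ ╵ ├───┐ ╶─┐ │
│↓│↑│↳ → ↓│   │↱ ↓│   │ │
│ │ └─┬─╴ ├───┘ ╷ │ ╷ │ │
│↓│↑ ↰│↓ ↲│↱ → ↑│↓│ │ │ │
│ ├─╴ │ ╶─┤ ╶─┬─┘ └─┤ └─┤
│↓│↱ ↑│↳ ↓│↑ ↰│  ↳ ↓│   │
│ │ ┌─┴─┐ └─┐ └─┬─╴ │ ╷ │
│↓│↑│   │↳ ↓│↑ ↰│↓ ↲│ │ │
│ ╵ │ ╶─┴─╴ └─╴ │ ╶─┴─┘ │
│↳ ↑│      ↳ → ↑│↳ → → B│
└───┴───────────┴───────┘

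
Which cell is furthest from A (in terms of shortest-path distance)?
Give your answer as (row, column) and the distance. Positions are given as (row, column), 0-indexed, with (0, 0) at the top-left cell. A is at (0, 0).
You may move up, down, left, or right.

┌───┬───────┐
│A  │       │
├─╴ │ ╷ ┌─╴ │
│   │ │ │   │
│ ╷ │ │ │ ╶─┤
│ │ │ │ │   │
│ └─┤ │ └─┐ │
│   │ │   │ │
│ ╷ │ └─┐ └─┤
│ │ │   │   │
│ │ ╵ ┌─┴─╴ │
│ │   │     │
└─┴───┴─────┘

Computing BFS distances from A to all cells:
Furthest cell: (5, 3)
Distance: 24 steps

Path from A to the furthest cell:

┌───┬───────┐
│A ↓│↱ ↓    │
├─╴ │ ╷ ┌─╴ │
│↓ ↲│↑│↓│   │
│ ╷ │ │ │ ╶─┤
│↓│ │↑│↓│   │
│ └─┤ │ └─┐ │
│↳ ↓│↑│↳ ↓│ │
│ ╷ │ └─┐ └─┤
│ │↓│↑  │↳ ↓│
│ │ ╵ ┌─┴─╴ │
│ │↳ ↑│B ← ↲│
└─┴───┴─────┘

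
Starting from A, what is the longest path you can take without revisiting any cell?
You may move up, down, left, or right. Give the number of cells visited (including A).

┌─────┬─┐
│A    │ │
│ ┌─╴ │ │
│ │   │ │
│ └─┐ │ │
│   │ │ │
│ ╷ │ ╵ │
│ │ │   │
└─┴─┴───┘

Finding longest simple path using DFS:
Start: (0, 0)
Longest path visits 10 cells
Path: A → right → right → down → down → down → right → up → up → up

Solution:

┌─────┬─┐
│A → ↓│B│
│ ┌─╴ │ │
│ │  ↓│↑│
│ └─┐ │ │
│   │↓│↑│
│ ╷ │ ╵ │
│ │ │↳ ↑│
└─┴─┴───┘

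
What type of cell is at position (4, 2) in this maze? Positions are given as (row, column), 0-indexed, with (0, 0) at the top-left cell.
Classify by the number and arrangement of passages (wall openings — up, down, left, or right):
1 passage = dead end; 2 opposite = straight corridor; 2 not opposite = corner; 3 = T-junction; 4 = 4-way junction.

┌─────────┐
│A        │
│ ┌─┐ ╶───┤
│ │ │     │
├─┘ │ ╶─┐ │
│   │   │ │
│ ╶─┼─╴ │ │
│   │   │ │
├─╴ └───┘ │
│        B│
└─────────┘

Checking cell at (4, 2):
Number of passages: 2
Cell type: straight corridor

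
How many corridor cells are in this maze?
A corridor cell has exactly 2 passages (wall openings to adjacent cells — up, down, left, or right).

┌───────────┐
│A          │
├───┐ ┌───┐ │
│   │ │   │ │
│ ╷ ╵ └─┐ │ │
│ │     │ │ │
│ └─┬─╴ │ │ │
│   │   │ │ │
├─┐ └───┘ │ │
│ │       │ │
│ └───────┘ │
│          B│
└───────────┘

Counting cells with exactly 2 passages:
Total corridor cells: 30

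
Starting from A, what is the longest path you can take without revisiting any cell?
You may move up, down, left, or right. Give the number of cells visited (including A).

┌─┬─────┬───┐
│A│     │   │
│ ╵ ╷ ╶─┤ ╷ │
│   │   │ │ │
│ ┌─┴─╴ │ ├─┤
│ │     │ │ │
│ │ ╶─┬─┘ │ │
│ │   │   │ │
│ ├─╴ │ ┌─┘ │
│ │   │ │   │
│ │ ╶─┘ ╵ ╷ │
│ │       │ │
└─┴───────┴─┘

Finding longest simple path using DFS:
Start: (0, 0)
Longest path visits 25 cells
Path: A → down → right → up → right → down → right → down → left → left → down → right → down → left → down → right → right → up → up → right → up → up → up → right → down

Solution:

┌─┬─────┬───┐
│A│↱ ↓  │↱ ↓│
│ ╵ ╷ ╶─┤ ╷ │
│↳ ↑│↳ ↓│↑│B│
│ ┌─┴─╴ │ ├─┤
│ │↓ ← ↲│↑│ │
│ │ ╶─┬─┘ │ │
│ │↳ ↓│↱ ↑│ │
│ ├─╴ │ ┌─┘ │
│ │↓ ↲│↑│   │
│ │ ╶─┘ ╵ ╷ │
│ │↳ → ↑  │ │
└─┴───────┴─┘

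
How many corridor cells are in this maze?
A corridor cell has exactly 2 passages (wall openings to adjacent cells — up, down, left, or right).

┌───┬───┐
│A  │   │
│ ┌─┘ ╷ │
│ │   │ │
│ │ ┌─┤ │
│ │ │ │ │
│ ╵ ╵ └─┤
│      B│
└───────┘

Counting cells with exactly 2 passages:
Total corridor cells: 10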